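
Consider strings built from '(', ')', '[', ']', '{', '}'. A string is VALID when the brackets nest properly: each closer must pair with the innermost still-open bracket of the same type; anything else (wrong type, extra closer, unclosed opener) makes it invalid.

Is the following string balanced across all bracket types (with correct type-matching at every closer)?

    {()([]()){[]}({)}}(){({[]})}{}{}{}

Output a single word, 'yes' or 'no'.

Answer: no

Derivation:
pos 0: push '{'; stack = {
pos 1: push '('; stack = {(
pos 2: ')' matches '('; pop; stack = {
pos 3: push '('; stack = {(
pos 4: push '['; stack = {([
pos 5: ']' matches '['; pop; stack = {(
pos 6: push '('; stack = {((
pos 7: ')' matches '('; pop; stack = {(
pos 8: ')' matches '('; pop; stack = {
pos 9: push '{'; stack = {{
pos 10: push '['; stack = {{[
pos 11: ']' matches '['; pop; stack = {{
pos 12: '}' matches '{'; pop; stack = {
pos 13: push '('; stack = {(
pos 14: push '{'; stack = {({
pos 15: saw closer ')' but top of stack is '{' (expected '}') → INVALID
Verdict: type mismatch at position 15: ')' closes '{' → no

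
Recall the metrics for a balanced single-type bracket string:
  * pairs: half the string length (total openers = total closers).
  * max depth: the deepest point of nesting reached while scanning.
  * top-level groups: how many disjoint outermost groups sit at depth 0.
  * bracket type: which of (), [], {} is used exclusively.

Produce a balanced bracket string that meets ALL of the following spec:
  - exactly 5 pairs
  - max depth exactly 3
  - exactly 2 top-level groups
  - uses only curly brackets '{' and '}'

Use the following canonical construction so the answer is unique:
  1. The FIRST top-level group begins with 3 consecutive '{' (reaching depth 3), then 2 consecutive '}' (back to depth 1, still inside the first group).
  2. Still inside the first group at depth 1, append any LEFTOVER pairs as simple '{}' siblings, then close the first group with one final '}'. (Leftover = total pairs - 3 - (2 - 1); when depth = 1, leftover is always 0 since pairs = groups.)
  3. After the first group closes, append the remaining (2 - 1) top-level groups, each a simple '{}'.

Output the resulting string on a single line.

Answer: {{{}}{}}{}

Derivation:
Spec: pairs=5 depth=3 groups=2
Leftover pairs = 5 - 3 - (2-1) = 1
First group: deep chain of depth 3 + 1 sibling pairs
Remaining 1 groups: simple '{}' each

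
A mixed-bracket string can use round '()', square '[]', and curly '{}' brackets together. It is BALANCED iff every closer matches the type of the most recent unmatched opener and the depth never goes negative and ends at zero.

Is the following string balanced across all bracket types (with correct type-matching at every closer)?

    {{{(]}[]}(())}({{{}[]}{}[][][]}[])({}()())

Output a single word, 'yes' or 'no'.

pos 0: push '{'; stack = {
pos 1: push '{'; stack = {{
pos 2: push '{'; stack = {{{
pos 3: push '('; stack = {{{(
pos 4: saw closer ']' but top of stack is '(' (expected ')') → INVALID
Verdict: type mismatch at position 4: ']' closes '(' → no

Answer: no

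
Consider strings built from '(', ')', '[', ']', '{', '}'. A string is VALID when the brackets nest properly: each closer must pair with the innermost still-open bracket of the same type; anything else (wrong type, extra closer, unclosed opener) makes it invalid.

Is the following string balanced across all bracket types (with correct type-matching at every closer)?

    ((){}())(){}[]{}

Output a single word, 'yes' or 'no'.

pos 0: push '('; stack = (
pos 1: push '('; stack = ((
pos 2: ')' matches '('; pop; stack = (
pos 3: push '{'; stack = ({
pos 4: '}' matches '{'; pop; stack = (
pos 5: push '('; stack = ((
pos 6: ')' matches '('; pop; stack = (
pos 7: ')' matches '('; pop; stack = (empty)
pos 8: push '('; stack = (
pos 9: ')' matches '('; pop; stack = (empty)
pos 10: push '{'; stack = {
pos 11: '}' matches '{'; pop; stack = (empty)
pos 12: push '['; stack = [
pos 13: ']' matches '['; pop; stack = (empty)
pos 14: push '{'; stack = {
pos 15: '}' matches '{'; pop; stack = (empty)
end: stack empty → VALID
Verdict: properly nested → yes

Answer: yes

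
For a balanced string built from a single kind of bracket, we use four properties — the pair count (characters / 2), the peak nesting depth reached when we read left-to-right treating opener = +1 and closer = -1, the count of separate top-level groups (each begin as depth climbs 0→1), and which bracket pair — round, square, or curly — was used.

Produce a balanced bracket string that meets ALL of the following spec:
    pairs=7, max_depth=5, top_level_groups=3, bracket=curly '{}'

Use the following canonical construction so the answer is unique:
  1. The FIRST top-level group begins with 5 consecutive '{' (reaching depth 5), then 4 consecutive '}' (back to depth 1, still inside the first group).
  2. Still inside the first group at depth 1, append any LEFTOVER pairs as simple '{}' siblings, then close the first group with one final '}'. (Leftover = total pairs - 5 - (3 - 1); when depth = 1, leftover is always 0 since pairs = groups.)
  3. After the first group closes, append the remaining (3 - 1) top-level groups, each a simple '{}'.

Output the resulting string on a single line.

Spec: pairs=7 depth=5 groups=3
Leftover pairs = 7 - 5 - (3-1) = 0
First group: deep chain of depth 5 + 0 sibling pairs
Remaining 2 groups: simple '{}' each

Answer: {{{{{}}}}}{}{}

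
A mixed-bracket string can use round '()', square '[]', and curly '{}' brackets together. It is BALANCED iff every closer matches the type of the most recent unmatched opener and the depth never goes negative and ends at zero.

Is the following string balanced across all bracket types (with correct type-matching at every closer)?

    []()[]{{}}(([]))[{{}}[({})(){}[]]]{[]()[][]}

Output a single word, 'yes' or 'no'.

pos 0: push '['; stack = [
pos 1: ']' matches '['; pop; stack = (empty)
pos 2: push '('; stack = (
pos 3: ')' matches '('; pop; stack = (empty)
pos 4: push '['; stack = [
pos 5: ']' matches '['; pop; stack = (empty)
pos 6: push '{'; stack = {
pos 7: push '{'; stack = {{
pos 8: '}' matches '{'; pop; stack = {
pos 9: '}' matches '{'; pop; stack = (empty)
pos 10: push '('; stack = (
pos 11: push '('; stack = ((
pos 12: push '['; stack = (([
pos 13: ']' matches '['; pop; stack = ((
pos 14: ')' matches '('; pop; stack = (
pos 15: ')' matches '('; pop; stack = (empty)
pos 16: push '['; stack = [
pos 17: push '{'; stack = [{
pos 18: push '{'; stack = [{{
pos 19: '}' matches '{'; pop; stack = [{
pos 20: '}' matches '{'; pop; stack = [
pos 21: push '['; stack = [[
pos 22: push '('; stack = [[(
pos 23: push '{'; stack = [[({
pos 24: '}' matches '{'; pop; stack = [[(
pos 25: ')' matches '('; pop; stack = [[
pos 26: push '('; stack = [[(
pos 27: ')' matches '('; pop; stack = [[
pos 28: push '{'; stack = [[{
pos 29: '}' matches '{'; pop; stack = [[
pos 30: push '['; stack = [[[
pos 31: ']' matches '['; pop; stack = [[
pos 32: ']' matches '['; pop; stack = [
pos 33: ']' matches '['; pop; stack = (empty)
pos 34: push '{'; stack = {
pos 35: push '['; stack = {[
pos 36: ']' matches '['; pop; stack = {
pos 37: push '('; stack = {(
pos 38: ')' matches '('; pop; stack = {
pos 39: push '['; stack = {[
pos 40: ']' matches '['; pop; stack = {
pos 41: push '['; stack = {[
pos 42: ']' matches '['; pop; stack = {
pos 43: '}' matches '{'; pop; stack = (empty)
end: stack empty → VALID
Verdict: properly nested → yes

Answer: yes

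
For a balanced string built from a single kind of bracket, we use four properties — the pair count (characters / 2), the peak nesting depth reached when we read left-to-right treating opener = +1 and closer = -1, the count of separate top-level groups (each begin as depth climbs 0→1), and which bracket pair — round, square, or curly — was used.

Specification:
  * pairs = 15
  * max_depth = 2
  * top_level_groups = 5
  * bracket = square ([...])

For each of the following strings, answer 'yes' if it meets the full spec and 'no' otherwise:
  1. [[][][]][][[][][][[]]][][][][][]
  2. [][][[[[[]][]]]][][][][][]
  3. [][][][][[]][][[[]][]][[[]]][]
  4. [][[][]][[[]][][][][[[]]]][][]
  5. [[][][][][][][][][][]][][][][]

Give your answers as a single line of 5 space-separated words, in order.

Answer: no no no no yes

Derivation:
String 1 '[[][][]][][[][][][[]]][][][][][]': depth seq [1 2 1 2 1 2 1 0 1 0 1 2 1 2 1 2 1 2 3 2 1 0 1 0 1 0 1 0 1 0 1 0]
  -> pairs=16 depth=3 groups=8 -> no
String 2 '[][][[[[[]][]]]][][][][][]': depth seq [1 0 1 0 1 2 3 4 5 4 3 4 3 2 1 0 1 0 1 0 1 0 1 0 1 0]
  -> pairs=13 depth=5 groups=8 -> no
String 3 '[][][][][[]][][[[]][]][[[]]][]': depth seq [1 0 1 0 1 0 1 0 1 2 1 0 1 0 1 2 3 2 1 2 1 0 1 2 3 2 1 0 1 0]
  -> pairs=15 depth=3 groups=9 -> no
String 4 '[][[][]][[[]][][][][[[]]]][][]': depth seq [1 0 1 2 1 2 1 0 1 2 3 2 1 2 1 2 1 2 1 2 3 4 3 2 1 0 1 0 1 0]
  -> pairs=15 depth=4 groups=5 -> no
String 5 '[[][][][][][][][][][]][][][][]': depth seq [1 2 1 2 1 2 1 2 1 2 1 2 1 2 1 2 1 2 1 2 1 0 1 0 1 0 1 0 1 0]
  -> pairs=15 depth=2 groups=5 -> yes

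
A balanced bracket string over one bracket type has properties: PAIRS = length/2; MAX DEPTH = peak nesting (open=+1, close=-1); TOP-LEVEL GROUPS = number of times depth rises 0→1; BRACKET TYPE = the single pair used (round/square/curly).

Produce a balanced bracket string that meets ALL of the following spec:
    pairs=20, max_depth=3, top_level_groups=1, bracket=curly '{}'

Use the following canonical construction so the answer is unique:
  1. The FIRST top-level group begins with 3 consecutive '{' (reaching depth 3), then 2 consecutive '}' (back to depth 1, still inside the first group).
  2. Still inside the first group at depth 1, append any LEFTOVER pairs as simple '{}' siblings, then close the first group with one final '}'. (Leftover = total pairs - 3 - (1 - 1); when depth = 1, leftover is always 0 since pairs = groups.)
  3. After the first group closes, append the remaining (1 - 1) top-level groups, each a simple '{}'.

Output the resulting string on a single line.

Spec: pairs=20 depth=3 groups=1
Leftover pairs = 20 - 3 - (1-1) = 17
First group: deep chain of depth 3 + 17 sibling pairs
Remaining 0 groups: simple '{}' each

Answer: {{{}}{}{}{}{}{}{}{}{}{}{}{}{}{}{}{}{}{}}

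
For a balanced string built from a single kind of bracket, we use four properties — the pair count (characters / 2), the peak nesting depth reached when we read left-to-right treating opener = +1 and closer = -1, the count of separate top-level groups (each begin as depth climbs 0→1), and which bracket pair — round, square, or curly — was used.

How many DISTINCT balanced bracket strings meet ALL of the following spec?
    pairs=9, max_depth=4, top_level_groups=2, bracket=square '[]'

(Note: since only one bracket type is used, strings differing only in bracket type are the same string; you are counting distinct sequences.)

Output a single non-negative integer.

Answer: 590

Derivation:
Spec: pairs=9 depth=4 groups=2
Count(depth <= 4) = 910
Count(depth <= 3) = 320
Count(depth == 4) = 910 - 320 = 590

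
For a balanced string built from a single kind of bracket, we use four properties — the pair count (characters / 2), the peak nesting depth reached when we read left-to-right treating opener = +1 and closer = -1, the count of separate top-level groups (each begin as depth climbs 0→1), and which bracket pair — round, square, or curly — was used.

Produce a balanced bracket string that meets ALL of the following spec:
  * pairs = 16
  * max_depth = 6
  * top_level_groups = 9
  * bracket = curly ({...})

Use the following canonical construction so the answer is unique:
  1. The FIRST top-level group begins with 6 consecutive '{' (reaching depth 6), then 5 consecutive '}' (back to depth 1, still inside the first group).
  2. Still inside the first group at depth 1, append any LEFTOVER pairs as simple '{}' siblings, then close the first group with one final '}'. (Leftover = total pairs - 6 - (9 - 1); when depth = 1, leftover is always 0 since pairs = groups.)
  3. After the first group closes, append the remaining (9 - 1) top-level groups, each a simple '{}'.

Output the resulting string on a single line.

Answer: {{{{{{}}}}}{}{}}{}{}{}{}{}{}{}{}

Derivation:
Spec: pairs=16 depth=6 groups=9
Leftover pairs = 16 - 6 - (9-1) = 2
First group: deep chain of depth 6 + 2 sibling pairs
Remaining 8 groups: simple '{}' each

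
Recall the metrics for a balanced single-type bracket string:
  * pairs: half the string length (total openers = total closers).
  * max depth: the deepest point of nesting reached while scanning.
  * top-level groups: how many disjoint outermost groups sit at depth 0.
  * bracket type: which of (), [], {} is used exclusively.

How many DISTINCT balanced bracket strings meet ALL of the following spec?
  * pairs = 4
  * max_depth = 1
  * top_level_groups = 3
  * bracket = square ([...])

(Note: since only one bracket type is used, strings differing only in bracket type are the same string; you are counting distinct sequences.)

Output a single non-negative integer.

Answer: 0

Derivation:
Spec: pairs=4 depth=1 groups=3
Count(depth <= 1) = 0
Count(depth <= 0) = 0
Count(depth == 1) = 0 - 0 = 0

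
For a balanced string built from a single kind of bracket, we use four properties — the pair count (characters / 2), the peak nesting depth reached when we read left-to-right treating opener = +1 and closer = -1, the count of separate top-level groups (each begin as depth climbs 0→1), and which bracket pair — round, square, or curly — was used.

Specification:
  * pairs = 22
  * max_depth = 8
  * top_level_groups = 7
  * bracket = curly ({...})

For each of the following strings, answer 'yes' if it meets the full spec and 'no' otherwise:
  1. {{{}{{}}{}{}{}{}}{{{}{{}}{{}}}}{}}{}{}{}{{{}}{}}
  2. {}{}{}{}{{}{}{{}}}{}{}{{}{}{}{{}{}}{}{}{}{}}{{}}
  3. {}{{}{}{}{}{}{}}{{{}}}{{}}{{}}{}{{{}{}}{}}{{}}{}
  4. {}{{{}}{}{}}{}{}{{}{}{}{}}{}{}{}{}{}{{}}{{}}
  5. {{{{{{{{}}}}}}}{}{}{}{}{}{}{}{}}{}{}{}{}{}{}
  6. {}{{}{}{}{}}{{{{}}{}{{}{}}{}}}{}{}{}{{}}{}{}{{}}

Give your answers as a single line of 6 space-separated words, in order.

String 1 '{{{}{{}}{}{}{}{}}{{{}{{}}{{}}}}{}}{}{}{}{{{}}{}}': depth seq [1 2 3 2 3 4 3 2 3 2 3 2 3 2 3 2 1 2 3 4 3 4 5 4 3 4 5 4 3 2 1 2 1 0 1 0 1 0 1 0 1 2 3 2 1 2 1 0]
  -> pairs=24 depth=5 groups=5 -> no
String 2 '{}{}{}{}{{}{}{{}}}{}{}{{}{}{}{{}{}}{}{}{}{}}{{}}': depth seq [1 0 1 0 1 0 1 0 1 2 1 2 1 2 3 2 1 0 1 0 1 0 1 2 1 2 1 2 1 2 3 2 3 2 1 2 1 2 1 2 1 2 1 0 1 2 1 0]
  -> pairs=24 depth=3 groups=9 -> no
String 3 '{}{{}{}{}{}{}{}}{{{}}}{{}}{{}}{}{{{}{}}{}}{{}}{}': depth seq [1 0 1 2 1 2 1 2 1 2 1 2 1 2 1 0 1 2 3 2 1 0 1 2 1 0 1 2 1 0 1 0 1 2 3 2 3 2 1 2 1 0 1 2 1 0 1 0]
  -> pairs=24 depth=3 groups=9 -> no
String 4 '{}{{{}}{}{}}{}{}{{}{}{}{}}{}{}{}{}{}{{}}{{}}': depth seq [1 0 1 2 3 2 1 2 1 2 1 0 1 0 1 0 1 2 1 2 1 2 1 2 1 0 1 0 1 0 1 0 1 0 1 0 1 2 1 0 1 2 1 0]
  -> pairs=22 depth=3 groups=12 -> no
String 5 '{{{{{{{{}}}}}}}{}{}{}{}{}{}{}{}}{}{}{}{}{}{}': depth seq [1 2 3 4 5 6 7 8 7 6 5 4 3 2 1 2 1 2 1 2 1 2 1 2 1 2 1 2 1 2 1 0 1 0 1 0 1 0 1 0 1 0 1 0]
  -> pairs=22 depth=8 groups=7 -> yes
String 6 '{}{{}{}{}{}}{{{{}}{}{{}{}}{}}}{}{}{}{{}}{}{}{{}}': depth seq [1 0 1 2 1 2 1 2 1 2 1 0 1 2 3 4 3 2 3 2 3 4 3 4 3 2 3 2 1 0 1 0 1 0 1 0 1 2 1 0 1 0 1 0 1 2 1 0]
  -> pairs=24 depth=4 groups=10 -> no

Answer: no no no no yes no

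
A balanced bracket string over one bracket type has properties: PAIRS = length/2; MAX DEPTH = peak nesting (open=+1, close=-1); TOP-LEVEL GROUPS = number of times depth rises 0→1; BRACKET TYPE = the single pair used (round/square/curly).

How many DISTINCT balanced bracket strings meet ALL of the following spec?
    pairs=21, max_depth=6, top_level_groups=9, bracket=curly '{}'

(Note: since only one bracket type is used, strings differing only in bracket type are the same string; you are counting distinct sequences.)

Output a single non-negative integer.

Spec: pairs=21 depth=6 groups=9
Count(depth <= 6) = 91913796
Count(depth <= 5) = 80988966
Count(depth == 6) = 91913796 - 80988966 = 10924830

Answer: 10924830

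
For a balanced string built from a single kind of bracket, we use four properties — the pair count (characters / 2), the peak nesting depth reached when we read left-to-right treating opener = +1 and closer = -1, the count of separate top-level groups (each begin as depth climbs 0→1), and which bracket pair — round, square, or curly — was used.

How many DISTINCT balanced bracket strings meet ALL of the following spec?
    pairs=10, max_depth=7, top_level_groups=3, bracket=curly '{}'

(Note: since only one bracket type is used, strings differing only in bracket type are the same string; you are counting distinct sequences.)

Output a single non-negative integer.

Spec: pairs=10 depth=7 groups=3
Count(depth <= 7) = 3429
Count(depth <= 6) = 3390
Count(depth == 7) = 3429 - 3390 = 39

Answer: 39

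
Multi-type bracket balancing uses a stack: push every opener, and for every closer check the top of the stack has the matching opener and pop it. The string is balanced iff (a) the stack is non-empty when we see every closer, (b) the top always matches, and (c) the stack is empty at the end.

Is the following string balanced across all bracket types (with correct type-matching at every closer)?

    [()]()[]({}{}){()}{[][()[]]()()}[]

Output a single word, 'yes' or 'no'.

pos 0: push '['; stack = [
pos 1: push '('; stack = [(
pos 2: ')' matches '('; pop; stack = [
pos 3: ']' matches '['; pop; stack = (empty)
pos 4: push '('; stack = (
pos 5: ')' matches '('; pop; stack = (empty)
pos 6: push '['; stack = [
pos 7: ']' matches '['; pop; stack = (empty)
pos 8: push '('; stack = (
pos 9: push '{'; stack = ({
pos 10: '}' matches '{'; pop; stack = (
pos 11: push '{'; stack = ({
pos 12: '}' matches '{'; pop; stack = (
pos 13: ')' matches '('; pop; stack = (empty)
pos 14: push '{'; stack = {
pos 15: push '('; stack = {(
pos 16: ')' matches '('; pop; stack = {
pos 17: '}' matches '{'; pop; stack = (empty)
pos 18: push '{'; stack = {
pos 19: push '['; stack = {[
pos 20: ']' matches '['; pop; stack = {
pos 21: push '['; stack = {[
pos 22: push '('; stack = {[(
pos 23: ')' matches '('; pop; stack = {[
pos 24: push '['; stack = {[[
pos 25: ']' matches '['; pop; stack = {[
pos 26: ']' matches '['; pop; stack = {
pos 27: push '('; stack = {(
pos 28: ')' matches '('; pop; stack = {
pos 29: push '('; stack = {(
pos 30: ')' matches '('; pop; stack = {
pos 31: '}' matches '{'; pop; stack = (empty)
pos 32: push '['; stack = [
pos 33: ']' matches '['; pop; stack = (empty)
end: stack empty → VALID
Verdict: properly nested → yes

Answer: yes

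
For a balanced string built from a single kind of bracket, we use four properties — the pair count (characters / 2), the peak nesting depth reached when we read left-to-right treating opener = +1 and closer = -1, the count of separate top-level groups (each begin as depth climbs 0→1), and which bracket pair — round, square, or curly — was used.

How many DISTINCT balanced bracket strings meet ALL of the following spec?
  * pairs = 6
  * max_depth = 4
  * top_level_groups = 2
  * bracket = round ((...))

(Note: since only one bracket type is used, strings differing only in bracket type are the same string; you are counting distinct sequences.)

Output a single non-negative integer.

Answer: 12

Derivation:
Spec: pairs=6 depth=4 groups=2
Count(depth <= 4) = 40
Count(depth <= 3) = 28
Count(depth == 4) = 40 - 28 = 12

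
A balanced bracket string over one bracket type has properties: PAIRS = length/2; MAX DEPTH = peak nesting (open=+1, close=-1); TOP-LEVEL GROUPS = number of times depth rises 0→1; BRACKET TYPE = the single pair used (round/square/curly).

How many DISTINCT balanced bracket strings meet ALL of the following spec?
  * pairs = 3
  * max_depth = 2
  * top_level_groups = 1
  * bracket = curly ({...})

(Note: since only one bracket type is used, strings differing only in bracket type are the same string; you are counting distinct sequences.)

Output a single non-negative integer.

Answer: 1

Derivation:
Spec: pairs=3 depth=2 groups=1
Count(depth <= 2) = 1
Count(depth <= 1) = 0
Count(depth == 2) = 1 - 0 = 1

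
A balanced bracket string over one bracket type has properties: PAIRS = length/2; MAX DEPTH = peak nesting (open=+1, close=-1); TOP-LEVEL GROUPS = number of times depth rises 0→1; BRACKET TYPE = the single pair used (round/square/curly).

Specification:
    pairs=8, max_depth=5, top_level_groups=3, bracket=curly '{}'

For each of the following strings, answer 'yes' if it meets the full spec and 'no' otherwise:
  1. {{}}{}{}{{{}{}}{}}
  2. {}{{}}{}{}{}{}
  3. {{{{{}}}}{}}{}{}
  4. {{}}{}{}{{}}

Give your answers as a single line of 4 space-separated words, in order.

Answer: no no yes no

Derivation:
String 1 '{{}}{}{}{{{}{}}{}}': depth seq [1 2 1 0 1 0 1 0 1 2 3 2 3 2 1 2 1 0]
  -> pairs=9 depth=3 groups=4 -> no
String 2 '{}{{}}{}{}{}{}': depth seq [1 0 1 2 1 0 1 0 1 0 1 0 1 0]
  -> pairs=7 depth=2 groups=6 -> no
String 3 '{{{{{}}}}{}}{}{}': depth seq [1 2 3 4 5 4 3 2 1 2 1 0 1 0 1 0]
  -> pairs=8 depth=5 groups=3 -> yes
String 4 '{{}}{}{}{{}}': depth seq [1 2 1 0 1 0 1 0 1 2 1 0]
  -> pairs=6 depth=2 groups=4 -> no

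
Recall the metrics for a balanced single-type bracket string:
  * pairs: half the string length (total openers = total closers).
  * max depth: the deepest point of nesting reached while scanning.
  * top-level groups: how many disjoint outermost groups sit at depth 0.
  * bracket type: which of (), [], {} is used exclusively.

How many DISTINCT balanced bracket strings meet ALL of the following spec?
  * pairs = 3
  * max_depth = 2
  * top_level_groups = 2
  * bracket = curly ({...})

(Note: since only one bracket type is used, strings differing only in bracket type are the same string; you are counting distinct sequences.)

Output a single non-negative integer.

Spec: pairs=3 depth=2 groups=2
Count(depth <= 2) = 2
Count(depth <= 1) = 0
Count(depth == 2) = 2 - 0 = 2

Answer: 2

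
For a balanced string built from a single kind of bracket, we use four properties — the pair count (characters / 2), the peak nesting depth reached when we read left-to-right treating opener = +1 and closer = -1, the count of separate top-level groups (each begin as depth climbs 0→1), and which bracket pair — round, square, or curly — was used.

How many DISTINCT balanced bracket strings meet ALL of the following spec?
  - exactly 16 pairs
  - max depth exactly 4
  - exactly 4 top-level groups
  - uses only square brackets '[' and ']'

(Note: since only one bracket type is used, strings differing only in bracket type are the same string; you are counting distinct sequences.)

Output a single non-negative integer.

Spec: pairs=16 depth=4 groups=4
Count(depth <= 4) = 1435667
Count(depth <= 3) = 230656
Count(depth == 4) = 1435667 - 230656 = 1205011

Answer: 1205011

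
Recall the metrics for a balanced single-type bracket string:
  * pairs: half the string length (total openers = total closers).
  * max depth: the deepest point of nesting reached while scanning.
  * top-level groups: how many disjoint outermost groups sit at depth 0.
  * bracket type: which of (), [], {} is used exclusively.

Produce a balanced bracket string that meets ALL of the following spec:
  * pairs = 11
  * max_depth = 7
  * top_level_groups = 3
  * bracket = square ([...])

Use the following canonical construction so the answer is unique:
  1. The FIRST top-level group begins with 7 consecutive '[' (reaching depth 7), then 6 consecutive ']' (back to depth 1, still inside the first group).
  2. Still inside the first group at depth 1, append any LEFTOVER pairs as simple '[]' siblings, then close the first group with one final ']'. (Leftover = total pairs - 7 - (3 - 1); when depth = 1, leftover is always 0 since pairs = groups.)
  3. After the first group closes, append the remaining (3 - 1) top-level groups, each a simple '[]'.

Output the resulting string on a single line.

Spec: pairs=11 depth=7 groups=3
Leftover pairs = 11 - 7 - (3-1) = 2
First group: deep chain of depth 7 + 2 sibling pairs
Remaining 2 groups: simple '[]' each

Answer: [[[[[[[]]]]]][][]][][]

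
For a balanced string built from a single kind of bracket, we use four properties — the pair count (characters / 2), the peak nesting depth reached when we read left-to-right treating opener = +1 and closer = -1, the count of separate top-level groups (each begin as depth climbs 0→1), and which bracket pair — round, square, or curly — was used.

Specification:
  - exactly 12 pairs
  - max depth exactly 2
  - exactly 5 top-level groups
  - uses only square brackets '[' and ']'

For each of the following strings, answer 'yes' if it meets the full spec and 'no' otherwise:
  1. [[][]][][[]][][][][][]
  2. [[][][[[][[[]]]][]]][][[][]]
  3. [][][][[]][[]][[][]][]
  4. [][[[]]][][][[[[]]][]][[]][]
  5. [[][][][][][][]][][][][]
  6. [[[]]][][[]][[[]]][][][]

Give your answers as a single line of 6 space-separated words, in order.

Answer: no no no no yes no

Derivation:
String 1 '[[][]][][[]][][][][][]': depth seq [1 2 1 2 1 0 1 0 1 2 1 0 1 0 1 0 1 0 1 0 1 0]
  -> pairs=11 depth=2 groups=8 -> no
String 2 '[[][][[[][[[]]]][]]][][[][]]': depth seq [1 2 1 2 1 2 3 4 3 4 5 6 5 4 3 2 3 2 1 0 1 0 1 2 1 2 1 0]
  -> pairs=14 depth=6 groups=3 -> no
String 3 '[][][][[]][[]][[][]][]': depth seq [1 0 1 0 1 0 1 2 1 0 1 2 1 0 1 2 1 2 1 0 1 0]
  -> pairs=11 depth=2 groups=7 -> no
String 4 '[][[[]]][][][[[[]]][]][[]][]': depth seq [1 0 1 2 3 2 1 0 1 0 1 0 1 2 3 4 3 2 1 2 1 0 1 2 1 0 1 0]
  -> pairs=14 depth=4 groups=7 -> no
String 5 '[[][][][][][][]][][][][]': depth seq [1 2 1 2 1 2 1 2 1 2 1 2 1 2 1 0 1 0 1 0 1 0 1 0]
  -> pairs=12 depth=2 groups=5 -> yes
String 6 '[[[]]][][[]][[[]]][][][]': depth seq [1 2 3 2 1 0 1 0 1 2 1 0 1 2 3 2 1 0 1 0 1 0 1 0]
  -> pairs=12 depth=3 groups=7 -> no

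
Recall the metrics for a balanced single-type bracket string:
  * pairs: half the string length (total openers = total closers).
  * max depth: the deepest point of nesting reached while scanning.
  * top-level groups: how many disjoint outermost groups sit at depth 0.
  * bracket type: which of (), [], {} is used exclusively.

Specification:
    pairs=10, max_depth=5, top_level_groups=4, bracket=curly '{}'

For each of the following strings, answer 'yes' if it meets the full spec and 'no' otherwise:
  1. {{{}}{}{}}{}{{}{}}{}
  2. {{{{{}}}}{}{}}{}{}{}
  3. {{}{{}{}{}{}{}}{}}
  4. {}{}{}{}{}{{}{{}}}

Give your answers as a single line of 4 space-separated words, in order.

String 1 '{{{}}{}{}}{}{{}{}}{}': depth seq [1 2 3 2 1 2 1 2 1 0 1 0 1 2 1 2 1 0 1 0]
  -> pairs=10 depth=3 groups=4 -> no
String 2 '{{{{{}}}}{}{}}{}{}{}': depth seq [1 2 3 4 5 4 3 2 1 2 1 2 1 0 1 0 1 0 1 0]
  -> pairs=10 depth=5 groups=4 -> yes
String 3 '{{}{{}{}{}{}{}}{}}': depth seq [1 2 1 2 3 2 3 2 3 2 3 2 3 2 1 2 1 0]
  -> pairs=9 depth=3 groups=1 -> no
String 4 '{}{}{}{}{}{{}{{}}}': depth seq [1 0 1 0 1 0 1 0 1 0 1 2 1 2 3 2 1 0]
  -> pairs=9 depth=3 groups=6 -> no

Answer: no yes no no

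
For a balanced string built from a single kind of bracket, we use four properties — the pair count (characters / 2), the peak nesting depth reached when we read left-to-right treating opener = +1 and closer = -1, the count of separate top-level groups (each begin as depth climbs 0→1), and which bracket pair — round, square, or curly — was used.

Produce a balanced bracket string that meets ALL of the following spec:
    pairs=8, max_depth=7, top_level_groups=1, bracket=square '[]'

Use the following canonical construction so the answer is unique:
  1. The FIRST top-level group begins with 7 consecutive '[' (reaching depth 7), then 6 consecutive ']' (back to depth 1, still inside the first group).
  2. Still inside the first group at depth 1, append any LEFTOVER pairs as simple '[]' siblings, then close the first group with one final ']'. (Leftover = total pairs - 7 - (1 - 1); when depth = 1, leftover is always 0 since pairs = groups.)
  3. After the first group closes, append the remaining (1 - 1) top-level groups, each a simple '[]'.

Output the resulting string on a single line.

Answer: [[[[[[[]]]]]][]]

Derivation:
Spec: pairs=8 depth=7 groups=1
Leftover pairs = 8 - 7 - (1-1) = 1
First group: deep chain of depth 7 + 1 sibling pairs
Remaining 0 groups: simple '[]' each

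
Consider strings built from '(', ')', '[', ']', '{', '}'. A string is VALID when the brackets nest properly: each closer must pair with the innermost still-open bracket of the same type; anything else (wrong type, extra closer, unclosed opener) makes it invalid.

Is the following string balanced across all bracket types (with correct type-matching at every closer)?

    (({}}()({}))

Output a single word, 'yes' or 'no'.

Answer: no

Derivation:
pos 0: push '('; stack = (
pos 1: push '('; stack = ((
pos 2: push '{'; stack = (({
pos 3: '}' matches '{'; pop; stack = ((
pos 4: saw closer '}' but top of stack is '(' (expected ')') → INVALID
Verdict: type mismatch at position 4: '}' closes '(' → no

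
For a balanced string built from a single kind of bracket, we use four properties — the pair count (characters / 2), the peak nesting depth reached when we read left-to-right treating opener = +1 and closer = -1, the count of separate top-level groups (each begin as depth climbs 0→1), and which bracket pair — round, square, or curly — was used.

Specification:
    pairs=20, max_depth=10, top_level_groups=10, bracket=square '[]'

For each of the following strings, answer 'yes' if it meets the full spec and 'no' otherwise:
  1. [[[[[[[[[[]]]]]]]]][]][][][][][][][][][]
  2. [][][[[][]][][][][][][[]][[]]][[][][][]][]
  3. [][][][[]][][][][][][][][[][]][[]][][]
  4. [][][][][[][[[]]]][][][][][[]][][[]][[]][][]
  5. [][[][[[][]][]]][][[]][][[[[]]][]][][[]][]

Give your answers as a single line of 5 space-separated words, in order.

Answer: yes no no no no

Derivation:
String 1 '[[[[[[[[[[]]]]]]]]][]][][][][][][][][][]': depth seq [1 2 3 4 5 6 7 8 9 10 9 8 7 6 5 4 3 2 1 2 1 0 1 0 1 0 1 0 1 0 1 0 1 0 1 0 1 0 1 0]
  -> pairs=20 depth=10 groups=10 -> yes
String 2 '[][][[[][]][][][][][][[]][[]]][[][][][]][]': depth seq [1 0 1 0 1 2 3 2 3 2 1 2 1 2 1 2 1 2 1 2 1 2 3 2 1 2 3 2 1 0 1 2 1 2 1 2 1 2 1 0 1 0]
  -> pairs=21 depth=3 groups=5 -> no
String 3 '[][][][[]][][][][][][][][[][]][[]][][]': depth seq [1 0 1 0 1 0 1 2 1 0 1 0 1 0 1 0 1 0 1 0 1 0 1 0 1 2 1 2 1 0 1 2 1 0 1 0 1 0]
  -> pairs=19 depth=2 groups=15 -> no
String 4 '[][][][][[][[[]]]][][][][][[]][][[]][[]][][]': depth seq [1 0 1 0 1 0 1 0 1 2 1 2 3 4 3 2 1 0 1 0 1 0 1 0 1 0 1 2 1 0 1 0 1 2 1 0 1 2 1 0 1 0 1 0]
  -> pairs=22 depth=4 groups=15 -> no
String 5 '[][[][[[][]][]]][][[]][][[[[]]][]][][[]][]': depth seq [1 0 1 2 1 2 3 4 3 4 3 2 3 2 1 0 1 0 1 2 1 0 1 0 1 2 3 4 3 2 1 2 1 0 1 0 1 2 1 0 1 0]
  -> pairs=21 depth=4 groups=9 -> no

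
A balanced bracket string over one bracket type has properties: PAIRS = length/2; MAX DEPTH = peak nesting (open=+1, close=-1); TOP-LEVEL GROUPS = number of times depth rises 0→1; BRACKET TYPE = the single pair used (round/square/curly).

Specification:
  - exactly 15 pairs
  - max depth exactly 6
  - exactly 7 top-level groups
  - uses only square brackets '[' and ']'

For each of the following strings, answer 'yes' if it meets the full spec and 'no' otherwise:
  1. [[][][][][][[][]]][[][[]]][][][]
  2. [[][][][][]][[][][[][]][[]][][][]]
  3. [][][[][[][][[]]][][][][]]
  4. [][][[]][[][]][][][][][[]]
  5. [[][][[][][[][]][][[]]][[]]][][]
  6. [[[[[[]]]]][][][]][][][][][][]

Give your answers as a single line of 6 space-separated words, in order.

String 1 '[[][][][][][[][]]][[][[]]][][][]': depth seq [1 2 1 2 1 2 1 2 1 2 1 2 3 2 3 2 1 0 1 2 1 2 3 2 1 0 1 0 1 0 1 0]
  -> pairs=16 depth=3 groups=5 -> no
String 2 '[[][][][][]][[][][[][]][[]][][][]]': depth seq [1 2 1 2 1 2 1 2 1 2 1 0 1 2 1 2 1 2 3 2 3 2 1 2 3 2 1 2 1 2 1 2 1 0]
  -> pairs=17 depth=3 groups=2 -> no
String 3 '[][][[][[][][[]]][][][][]]': depth seq [1 0 1 0 1 2 1 2 3 2 3 2 3 4 3 2 1 2 1 2 1 2 1 2 1 0]
  -> pairs=13 depth=4 groups=3 -> no
String 4 '[][][[]][[][]][][][][][[]]': depth seq [1 0 1 0 1 2 1 0 1 2 1 2 1 0 1 0 1 0 1 0 1 0 1 2 1 0]
  -> pairs=13 depth=2 groups=9 -> no
String 5 '[[][][[][][[][]][][[]]][[]]][][]': depth seq [1 2 1 2 1 2 3 2 3 2 3 4 3 4 3 2 3 2 3 4 3 2 1 2 3 2 1 0 1 0 1 0]
  -> pairs=16 depth=4 groups=3 -> no
String 6 '[[[[[[]]]]][][][]][][][][][][]': depth seq [1 2 3 4 5 6 5 4 3 2 1 2 1 2 1 2 1 0 1 0 1 0 1 0 1 0 1 0 1 0]
  -> pairs=15 depth=6 groups=7 -> yes

Answer: no no no no no yes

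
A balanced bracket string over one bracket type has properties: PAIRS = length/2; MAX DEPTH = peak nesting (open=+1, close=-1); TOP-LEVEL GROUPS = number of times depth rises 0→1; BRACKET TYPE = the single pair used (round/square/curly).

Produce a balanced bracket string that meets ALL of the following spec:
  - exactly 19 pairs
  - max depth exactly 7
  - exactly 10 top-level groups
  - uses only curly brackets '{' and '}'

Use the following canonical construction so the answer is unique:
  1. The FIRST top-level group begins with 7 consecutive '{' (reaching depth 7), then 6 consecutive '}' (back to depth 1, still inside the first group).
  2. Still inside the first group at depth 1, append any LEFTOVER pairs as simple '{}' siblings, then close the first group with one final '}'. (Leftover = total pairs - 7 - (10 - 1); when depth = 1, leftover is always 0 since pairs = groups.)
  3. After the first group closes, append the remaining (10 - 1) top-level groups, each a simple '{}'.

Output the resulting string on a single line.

Spec: pairs=19 depth=7 groups=10
Leftover pairs = 19 - 7 - (10-1) = 3
First group: deep chain of depth 7 + 3 sibling pairs
Remaining 9 groups: simple '{}' each

Answer: {{{{{{{}}}}}}{}{}{}}{}{}{}{}{}{}{}{}{}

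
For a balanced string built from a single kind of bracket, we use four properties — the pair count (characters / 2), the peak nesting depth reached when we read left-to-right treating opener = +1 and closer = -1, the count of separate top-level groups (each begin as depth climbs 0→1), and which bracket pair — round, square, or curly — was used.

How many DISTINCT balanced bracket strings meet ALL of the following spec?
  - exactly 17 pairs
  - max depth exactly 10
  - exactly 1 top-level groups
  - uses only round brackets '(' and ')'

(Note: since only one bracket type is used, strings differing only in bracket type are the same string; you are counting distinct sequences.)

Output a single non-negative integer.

Spec: pairs=17 depth=10 groups=1
Count(depth <= 10) = 34818270
Count(depth <= 9) = 33602822
Count(depth == 10) = 34818270 - 33602822 = 1215448

Answer: 1215448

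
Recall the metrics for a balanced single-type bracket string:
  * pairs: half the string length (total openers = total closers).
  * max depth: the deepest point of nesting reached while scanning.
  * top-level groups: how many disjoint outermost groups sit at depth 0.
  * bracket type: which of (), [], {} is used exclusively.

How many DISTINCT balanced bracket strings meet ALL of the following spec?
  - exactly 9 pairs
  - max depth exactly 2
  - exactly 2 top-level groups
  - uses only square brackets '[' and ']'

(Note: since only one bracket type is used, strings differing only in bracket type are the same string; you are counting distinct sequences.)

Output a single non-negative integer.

Answer: 8

Derivation:
Spec: pairs=9 depth=2 groups=2
Count(depth <= 2) = 8
Count(depth <= 1) = 0
Count(depth == 2) = 8 - 0 = 8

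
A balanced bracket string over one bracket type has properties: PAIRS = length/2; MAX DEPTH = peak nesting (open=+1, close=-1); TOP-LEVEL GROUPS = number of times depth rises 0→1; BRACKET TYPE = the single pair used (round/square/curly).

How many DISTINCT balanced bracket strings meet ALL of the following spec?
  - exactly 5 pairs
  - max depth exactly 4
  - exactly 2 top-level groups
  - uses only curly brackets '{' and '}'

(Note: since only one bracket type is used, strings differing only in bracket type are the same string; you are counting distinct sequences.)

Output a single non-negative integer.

Spec: pairs=5 depth=4 groups=2
Count(depth <= 4) = 14
Count(depth <= 3) = 12
Count(depth == 4) = 14 - 12 = 2

Answer: 2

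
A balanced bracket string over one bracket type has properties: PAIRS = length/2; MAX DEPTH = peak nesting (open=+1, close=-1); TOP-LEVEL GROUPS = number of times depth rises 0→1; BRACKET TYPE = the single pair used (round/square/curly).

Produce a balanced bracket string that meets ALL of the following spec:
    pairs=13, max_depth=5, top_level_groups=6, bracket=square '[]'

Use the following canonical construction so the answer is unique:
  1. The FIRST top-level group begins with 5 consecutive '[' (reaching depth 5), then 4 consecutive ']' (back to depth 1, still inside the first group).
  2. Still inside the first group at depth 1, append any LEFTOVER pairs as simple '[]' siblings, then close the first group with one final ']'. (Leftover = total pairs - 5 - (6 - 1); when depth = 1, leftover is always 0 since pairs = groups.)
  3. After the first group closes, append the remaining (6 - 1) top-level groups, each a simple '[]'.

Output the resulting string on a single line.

Spec: pairs=13 depth=5 groups=6
Leftover pairs = 13 - 5 - (6-1) = 3
First group: deep chain of depth 5 + 3 sibling pairs
Remaining 5 groups: simple '[]' each

Answer: [[[[[]]]][][][]][][][][][]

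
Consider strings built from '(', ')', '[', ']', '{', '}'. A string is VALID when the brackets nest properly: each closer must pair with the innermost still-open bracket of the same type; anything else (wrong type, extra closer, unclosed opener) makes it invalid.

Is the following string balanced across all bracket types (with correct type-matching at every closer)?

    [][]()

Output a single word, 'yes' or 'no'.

pos 0: push '['; stack = [
pos 1: ']' matches '['; pop; stack = (empty)
pos 2: push '['; stack = [
pos 3: ']' matches '['; pop; stack = (empty)
pos 4: push '('; stack = (
pos 5: ')' matches '('; pop; stack = (empty)
end: stack empty → VALID
Verdict: properly nested → yes

Answer: yes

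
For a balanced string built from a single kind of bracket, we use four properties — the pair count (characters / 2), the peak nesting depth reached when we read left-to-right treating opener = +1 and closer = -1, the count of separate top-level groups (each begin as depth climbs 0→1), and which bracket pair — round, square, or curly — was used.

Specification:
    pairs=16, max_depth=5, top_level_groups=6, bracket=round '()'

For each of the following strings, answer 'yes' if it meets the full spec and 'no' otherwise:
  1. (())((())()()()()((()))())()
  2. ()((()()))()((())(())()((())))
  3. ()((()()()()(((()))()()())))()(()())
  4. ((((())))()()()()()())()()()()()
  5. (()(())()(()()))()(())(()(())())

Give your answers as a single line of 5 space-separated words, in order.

String 1 '(())((())()()()()((()))())()': depth seq [1 2 1 0 1 2 3 2 1 2 1 2 1 2 1 2 1 2 3 4 3 2 1 2 1 0 1 0]
  -> pairs=14 depth=4 groups=3 -> no
String 2 '()((()()))()((())(())()((())))': depth seq [1 0 1 2 3 2 3 2 1 0 1 0 1 2 3 2 1 2 3 2 1 2 1 2 3 4 3 2 1 0]
  -> pairs=15 depth=4 groups=4 -> no
String 3 '()((()()()()(((()))()()())))()(()())': depth seq [1 0 1 2 3 2 3 2 3 2 3 2 3 4 5 6 5 4 3 4 3 4 3 4 3 2 1 0 1 0 1 2 1 2 1 0]
  -> pairs=18 depth=6 groups=4 -> no
String 4 '((((())))()()()()()())()()()()()': depth seq [1 2 3 4 5 4 3 2 1 2 1 2 1 2 1 2 1 2 1 2 1 0 1 0 1 0 1 0 1 0 1 0]
  -> pairs=16 depth=5 groups=6 -> yes
String 5 '(()(())()(()()))()(())(()(())())': depth seq [1 2 1 2 3 2 1 2 1 2 3 2 3 2 1 0 1 0 1 2 1 0 1 2 1 2 3 2 1 2 1 0]
  -> pairs=16 depth=3 groups=4 -> no

Answer: no no no yes no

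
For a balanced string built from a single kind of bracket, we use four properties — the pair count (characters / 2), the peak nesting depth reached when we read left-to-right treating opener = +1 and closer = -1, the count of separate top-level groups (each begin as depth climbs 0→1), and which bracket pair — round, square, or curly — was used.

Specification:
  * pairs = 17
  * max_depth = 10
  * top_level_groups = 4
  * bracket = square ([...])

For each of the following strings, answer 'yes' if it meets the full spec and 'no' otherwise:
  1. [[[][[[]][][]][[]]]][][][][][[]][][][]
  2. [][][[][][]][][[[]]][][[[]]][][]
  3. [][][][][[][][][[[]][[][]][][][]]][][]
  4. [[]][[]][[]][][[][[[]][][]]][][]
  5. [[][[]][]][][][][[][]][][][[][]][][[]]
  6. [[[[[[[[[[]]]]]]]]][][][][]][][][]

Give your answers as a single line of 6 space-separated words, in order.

Answer: no no no no no yes

Derivation:
String 1 '[[[][[[]][][]][[]]]][][][][][[]][][][]': depth seq [1 2 3 2 3 4 5 4 3 4 3 4 3 2 3 4 3 2 1 0 1 0 1 0 1 0 1 0 1 2 1 0 1 0 1 0 1 0]
  -> pairs=19 depth=5 groups=9 -> no
String 2 '[][][[][][]][][[[]]][][[[]]][][]': depth seq [1 0 1 0 1 2 1 2 1 2 1 0 1 0 1 2 3 2 1 0 1 0 1 2 3 2 1 0 1 0 1 0]
  -> pairs=16 depth=3 groups=9 -> no
String 3 '[][][][][[][][][[[]][[][]][][][]]][][]': depth seq [1 0 1 0 1 0 1 0 1 2 1 2 1 2 1 2 3 4 3 2 3 4 3 4 3 2 3 2 3 2 3 2 1 0 1 0 1 0]
  -> pairs=19 depth=4 groups=7 -> no
String 4 '[[]][[]][[]][][[][[[]][][]]][][]': depth seq [1 2 1 0 1 2 1 0 1 2 1 0 1 0 1 2 1 2 3 4 3 2 3 2 3 2 1 0 1 0 1 0]
  -> pairs=16 depth=4 groups=7 -> no
String 5 '[[][[]][]][][][][[][]][][][[][]][][[]]': depth seq [1 2 1 2 3 2 1 2 1 0 1 0 1 0 1 0 1 2 1 2 1 0 1 0 1 0 1 2 1 2 1 0 1 0 1 2 1 0]
  -> pairs=19 depth=3 groups=10 -> no
String 6 '[[[[[[[[[[]]]]]]]]][][][][]][][][]': depth seq [1 2 3 4 5 6 7 8 9 10 9 8 7 6 5 4 3 2 1 2 1 2 1 2 1 2 1 0 1 0 1 0 1 0]
  -> pairs=17 depth=10 groups=4 -> yes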